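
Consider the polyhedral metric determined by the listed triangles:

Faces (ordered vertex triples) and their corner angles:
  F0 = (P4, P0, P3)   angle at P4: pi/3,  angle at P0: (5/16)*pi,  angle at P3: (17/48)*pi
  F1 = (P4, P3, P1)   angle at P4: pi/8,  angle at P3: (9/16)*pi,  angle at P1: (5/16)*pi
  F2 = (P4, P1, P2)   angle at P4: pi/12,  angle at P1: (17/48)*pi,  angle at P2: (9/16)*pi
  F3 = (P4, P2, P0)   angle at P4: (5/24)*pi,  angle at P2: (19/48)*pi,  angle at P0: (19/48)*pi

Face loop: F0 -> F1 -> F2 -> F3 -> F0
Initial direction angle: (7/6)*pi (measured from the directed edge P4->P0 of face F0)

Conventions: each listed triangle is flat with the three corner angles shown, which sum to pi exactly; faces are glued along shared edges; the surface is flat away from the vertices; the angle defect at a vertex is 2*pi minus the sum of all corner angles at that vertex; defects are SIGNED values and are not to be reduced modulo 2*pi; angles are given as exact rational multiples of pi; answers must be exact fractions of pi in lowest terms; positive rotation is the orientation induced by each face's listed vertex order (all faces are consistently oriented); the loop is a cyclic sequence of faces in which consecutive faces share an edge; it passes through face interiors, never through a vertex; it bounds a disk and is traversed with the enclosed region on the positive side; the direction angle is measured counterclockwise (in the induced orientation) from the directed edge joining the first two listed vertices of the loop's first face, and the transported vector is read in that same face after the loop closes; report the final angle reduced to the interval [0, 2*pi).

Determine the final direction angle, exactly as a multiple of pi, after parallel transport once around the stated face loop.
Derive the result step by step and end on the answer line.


enclosed vertex P4: corner angles sum to (3/4)*pi, defect = 2*pi - (3/4)*pi = (5/4)*pi
summing the enclosed defects onto the initial angle, mod 2*pi in the induced orientation:
final angle = (7/6)*pi + (5/4)*pi = (5/12)*pi (mod 2*pi)

Answer: final direction angle = (5/12)*pi


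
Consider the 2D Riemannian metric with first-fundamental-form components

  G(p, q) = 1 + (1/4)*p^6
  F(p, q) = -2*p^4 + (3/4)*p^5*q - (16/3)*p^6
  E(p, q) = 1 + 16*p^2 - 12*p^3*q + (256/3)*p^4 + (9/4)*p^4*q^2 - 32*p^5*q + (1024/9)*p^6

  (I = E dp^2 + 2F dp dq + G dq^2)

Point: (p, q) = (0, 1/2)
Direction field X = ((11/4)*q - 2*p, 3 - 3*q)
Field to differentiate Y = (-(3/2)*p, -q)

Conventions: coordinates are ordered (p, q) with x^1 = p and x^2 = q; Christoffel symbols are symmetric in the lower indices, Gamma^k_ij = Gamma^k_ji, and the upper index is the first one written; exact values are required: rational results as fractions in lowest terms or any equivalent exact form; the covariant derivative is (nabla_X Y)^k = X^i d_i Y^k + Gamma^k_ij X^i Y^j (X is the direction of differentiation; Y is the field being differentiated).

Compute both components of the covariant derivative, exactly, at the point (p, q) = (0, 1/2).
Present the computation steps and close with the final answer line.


E = 1, F = 0, G = 1 at the point
E_p = 0, E_q = 0, F_p = 0, F_q = 0, G_p = 0, G_q = 0
EG - F^2 = 1;  g^inv = (1) * [[1, 0], [0, 1]]
first-kind symbols [ij,l] = (1/2)(d_i g_jl + d_j g_il - d_l g_ij): [pp,p] = E_p/2 = 0, [pp,q] = F_p - E_q/2 = 0, [pq,p] = E_q/2 = 0, [pq,q] = G_p/2 = 0, [qq,p] = F_q - G_p/2 = 0, [qq,q] = G_q/2 = 0
Gamma^p_ij = (G*[ij,p] - F*[ij,q])/(EG - F^2), Gamma^q_ij = (E*[ij,q] - F*[ij,p])/(EG - F^2)
Gamma_ppp = 0, Gamma_ppq = 0, Gamma_pqq = 0, Gamma_qpp = 0, Gamma_qpq = 0, Gamma_qqq = 0
X = (11/8, 3/2), Y = (0, -1/2) at the point

Answer: (nabla_X Y)^p = -33/16, (nabla_X Y)^q = -3/2


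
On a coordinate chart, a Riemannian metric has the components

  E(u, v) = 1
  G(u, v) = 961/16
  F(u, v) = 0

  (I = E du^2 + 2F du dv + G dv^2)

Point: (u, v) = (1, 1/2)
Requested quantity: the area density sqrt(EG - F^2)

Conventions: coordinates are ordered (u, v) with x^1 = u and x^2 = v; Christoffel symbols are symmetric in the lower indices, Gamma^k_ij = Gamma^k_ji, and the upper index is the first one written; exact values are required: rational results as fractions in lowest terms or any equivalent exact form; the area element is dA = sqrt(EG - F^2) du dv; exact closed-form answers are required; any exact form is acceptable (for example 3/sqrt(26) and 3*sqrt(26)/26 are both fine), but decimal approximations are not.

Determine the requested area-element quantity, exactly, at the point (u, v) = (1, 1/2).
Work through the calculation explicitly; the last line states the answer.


E = 1, F = 0, G = 961/16; EG - F^2 = 961/16

Answer: sqrt(EG - F^2) = 31/4


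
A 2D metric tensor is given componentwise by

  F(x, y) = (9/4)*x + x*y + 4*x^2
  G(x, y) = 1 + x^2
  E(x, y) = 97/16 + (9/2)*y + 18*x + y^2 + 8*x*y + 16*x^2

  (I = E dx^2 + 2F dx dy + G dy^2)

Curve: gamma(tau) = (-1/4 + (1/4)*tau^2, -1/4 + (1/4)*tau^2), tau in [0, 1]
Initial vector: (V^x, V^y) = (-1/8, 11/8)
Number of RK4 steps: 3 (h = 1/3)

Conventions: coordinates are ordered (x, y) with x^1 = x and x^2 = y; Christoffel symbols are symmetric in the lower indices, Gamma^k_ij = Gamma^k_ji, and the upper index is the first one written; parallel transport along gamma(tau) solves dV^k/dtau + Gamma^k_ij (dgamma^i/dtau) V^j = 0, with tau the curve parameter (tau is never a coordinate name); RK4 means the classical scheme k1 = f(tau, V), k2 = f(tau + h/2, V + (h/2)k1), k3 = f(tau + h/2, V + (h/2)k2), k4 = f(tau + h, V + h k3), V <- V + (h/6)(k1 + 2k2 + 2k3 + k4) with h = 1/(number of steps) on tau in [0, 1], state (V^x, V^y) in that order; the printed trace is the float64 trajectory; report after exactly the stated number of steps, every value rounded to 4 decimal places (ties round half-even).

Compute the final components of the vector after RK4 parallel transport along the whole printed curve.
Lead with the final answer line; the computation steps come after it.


Answer: V^x = -0.1889, V^y = 1.3819

gamma'(tau) = ((1/2)*tau, (1/2)*tau); f(tau, V)^k = -Gamma^k_ij(gamma(tau)) gamma'^i(tau) V^j; h = 1/3; intermediate values shown to 6 dp
curve data and Christoffel symbols at the stage parameters:
  tau = 0.000000: gamma = (-0.250000, -0.250000), gamma' = (0.000000, 0.000000); Gamma_xxx = 1.939394, Gamma_xxy = 0.484848, Gamma_xyy = 0.000000, Gamma_yxx = -0.484848, Gamma_yxy = -0.121212, Gamma_yyy = 0.000000
  tau = 0.166667: gamma = (-0.243056, -0.243056), gamma' = (0.083333, 0.083333); Gamma_xxx = 1.943390, Gamma_xxy = 0.485848, Gamma_xyy = 0.000000, Gamma_yxx = -0.456501, Gamma_yxy = -0.114125, Gamma_yyy = 0.000000
  tau = 0.333333: gamma = (-0.222222, -0.222222), gamma' = (0.166667, 0.166667); Gamma_xxx = 1.941467, Gamma_xxy = 0.485367, Gamma_xyy = 0.000000, Gamma_yxx = -0.378823, Gamma_yxy = -0.094706, Gamma_yyy = 0.000000
  tau = 0.500000: gamma = (-0.187500, -0.187500), gamma' = (0.250000, 0.250000); Gamma_xxx = 1.903683, Gamma_xxy = 0.475921, Gamma_xyy = 0.000000, Gamma_yxx = -0.271955, Gamma_yxy = -0.067989, Gamma_yyy = 0.000000
  tau = 0.666667: gamma = (-0.138889, -0.138889), gamma' = (0.333333, 0.333333); Gamma_xxx = 1.809289, Gamma_xxy = 0.452322, Gamma_xyy = 0.000000, Gamma_yxx = -0.161544, Gamma_yxy = -0.040386, Gamma_yyy = 0.000000
  tau = 0.833333: gamma = (-0.076389, -0.076389), gamma' = (0.416667, 0.416667); Gamma_xxx = 1.662168, Gamma_xxy = 0.415542, Gamma_xyy = 0.000000, Gamma_yxx = -0.067970, Gamma_yxy = -0.016992, Gamma_yyy = 0.000000
  tau = 1.000000: gamma = (0.000000, 0.000000), gamma' = (0.500000, 0.500000); Gamma_xxx = 1.484536, Gamma_xxy = 0.371134, Gamma_xyy = 0.000000, Gamma_yxx = 0.000000, Gamma_yxy = 0.000000, Gamma_yyy = 0.000000
step 0: V^x = -0.1250, V^y = 1.3750
step 1: k1 = (0.000000, 0.000000), k2 = (-0.030365, 0.007133), k3 = (-0.029389, 0.006903), k4 = (-0.056895, 0.011101); V <- V + (h/6)(k1 + 2k2 + 2k3 + k4): V^x = -0.1348, V^y = 1.3772
step 2: k1 = (-0.056883, 0.011099), k2 = (-0.078244, 0.011178), k3 = (-0.076128, 0.010875), k4 = (-0.087437, 0.007807); V <- V + (h/6)(k1 + 2k2 + 2k3 + k4): V^x = -0.1600, V^y = 1.3807
step 3: k1 = (-0.087573, 0.007819), k2 = (-0.088156, 0.003605), k3 = (-0.087950, 0.003596), k4 = (-0.080803, 0.000000); V <- V + (h/6)(k1 + 2k2 + 2k3 + k4): V^x = -0.1889, V^y = 1.3819


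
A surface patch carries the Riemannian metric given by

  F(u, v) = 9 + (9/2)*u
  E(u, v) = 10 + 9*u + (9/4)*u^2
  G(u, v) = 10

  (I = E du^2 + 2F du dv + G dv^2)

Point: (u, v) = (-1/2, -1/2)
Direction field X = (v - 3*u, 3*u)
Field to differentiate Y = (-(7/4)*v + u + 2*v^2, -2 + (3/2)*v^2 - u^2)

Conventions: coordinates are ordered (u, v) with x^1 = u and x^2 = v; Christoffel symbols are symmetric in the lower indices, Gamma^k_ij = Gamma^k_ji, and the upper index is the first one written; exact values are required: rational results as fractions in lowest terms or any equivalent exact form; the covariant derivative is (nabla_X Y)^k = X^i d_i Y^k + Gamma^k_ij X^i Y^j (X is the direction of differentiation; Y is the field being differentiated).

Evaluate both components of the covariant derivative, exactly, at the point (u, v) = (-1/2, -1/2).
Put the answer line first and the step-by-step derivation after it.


Answer: (nabla_X Y)^u = 13151/1928, (nabla_X Y)^v = 3385/964

E = 97/16, F = 27/4, G = 10 at the point
E_u = 27/4, E_v = 0, F_u = 9/2, F_v = 0, G_u = 0, G_v = 0
EG - F^2 = 241/16;  g^inv = (16/241) * [[10, -27/4], [-27/4, 97/16]]
first-kind symbols [ij,l] = (1/2)(d_i g_jl + d_j g_il - d_l g_ij): [uu,u] = E_u/2 = 27/8, [uu,v] = F_u - E_v/2 = 9/2, [uv,u] = E_v/2 = 0, [uv,v] = G_u/2 = 0, [vv,u] = F_v - G_u/2 = 0, [vv,v] = G_v/2 = 0
Gamma^u_ij = (G*[ij,u] - F*[ij,v])/(EG - F^2), Gamma^v_ij = (E*[ij,v] - F*[ij,u])/(EG - F^2)
Gamma_uuu = 54/241, Gamma_uuv = 0, Gamma_uvv = 0, Gamma_vuu = 72/241, Gamma_vuv = 0, Gamma_vvv = 0
X = (1, -3/2), Y = (7/8, -15/8) at the point


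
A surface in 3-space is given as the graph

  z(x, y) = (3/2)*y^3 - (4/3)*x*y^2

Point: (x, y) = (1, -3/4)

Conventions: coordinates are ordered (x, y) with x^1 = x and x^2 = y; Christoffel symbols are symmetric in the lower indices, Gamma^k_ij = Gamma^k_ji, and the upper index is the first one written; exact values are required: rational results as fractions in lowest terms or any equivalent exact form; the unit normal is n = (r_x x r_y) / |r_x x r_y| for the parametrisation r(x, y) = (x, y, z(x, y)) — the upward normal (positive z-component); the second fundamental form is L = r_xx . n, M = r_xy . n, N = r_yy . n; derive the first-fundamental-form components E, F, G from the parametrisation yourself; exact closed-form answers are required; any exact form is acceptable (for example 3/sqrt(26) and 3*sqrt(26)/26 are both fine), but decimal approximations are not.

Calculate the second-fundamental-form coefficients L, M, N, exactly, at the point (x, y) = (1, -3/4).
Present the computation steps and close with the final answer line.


z_x = -3/4, z_y = 145/32, z_xx = 0, z_xy = 2, z_yy = -113/12
E = 25/16, F = -435/128, G = 22049/1024; answer radicand W^2 = 22625/1024
unnormalised second-form numerators: l = 0, m = 2, n = -113/12; L = l/sqrt(22625/1024), and similarly M = m/sqrt(W^2), N = n/sqrt(W^2)

Answer: L = 0, M = 64*sqrt(905)/4525, N = -904*sqrt(905)/13575


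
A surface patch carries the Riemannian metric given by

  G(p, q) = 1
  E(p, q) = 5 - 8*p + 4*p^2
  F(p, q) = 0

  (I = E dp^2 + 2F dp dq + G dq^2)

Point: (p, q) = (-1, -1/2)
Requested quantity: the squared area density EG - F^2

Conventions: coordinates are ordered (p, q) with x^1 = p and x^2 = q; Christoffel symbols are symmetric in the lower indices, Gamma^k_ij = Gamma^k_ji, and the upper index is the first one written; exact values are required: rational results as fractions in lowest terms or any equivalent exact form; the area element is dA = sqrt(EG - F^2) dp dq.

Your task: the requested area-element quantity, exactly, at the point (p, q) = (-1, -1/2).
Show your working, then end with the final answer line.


E = 17, F = 0, G = 1; EG - F^2 = 17

Answer: EG - F^2 = 17


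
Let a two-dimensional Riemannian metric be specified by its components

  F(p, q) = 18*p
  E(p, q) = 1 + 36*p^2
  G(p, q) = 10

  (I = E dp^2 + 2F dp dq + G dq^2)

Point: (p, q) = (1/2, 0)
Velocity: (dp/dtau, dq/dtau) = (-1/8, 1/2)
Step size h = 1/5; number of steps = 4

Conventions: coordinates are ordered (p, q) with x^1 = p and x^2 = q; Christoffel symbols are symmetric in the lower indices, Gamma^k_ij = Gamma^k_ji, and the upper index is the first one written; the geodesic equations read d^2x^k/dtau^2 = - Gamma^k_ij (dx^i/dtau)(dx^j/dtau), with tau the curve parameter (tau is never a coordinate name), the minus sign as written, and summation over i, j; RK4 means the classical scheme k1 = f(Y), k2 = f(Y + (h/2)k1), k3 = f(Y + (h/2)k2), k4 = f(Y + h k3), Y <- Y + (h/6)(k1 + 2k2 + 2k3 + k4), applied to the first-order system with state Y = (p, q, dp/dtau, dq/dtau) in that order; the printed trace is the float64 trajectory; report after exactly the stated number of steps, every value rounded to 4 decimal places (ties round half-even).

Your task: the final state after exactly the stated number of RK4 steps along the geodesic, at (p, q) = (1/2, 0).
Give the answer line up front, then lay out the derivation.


Answer: p = 0.3950, q = 0.3946, dp/dtau = -0.1379, dq/dtau = 0.4855

f(Y) = (dp/dtau, dq/dtau, -Gamma^p_ij Y'^i Y'^j, -Gamma^q_ij Y'^i Y'^j) with the Gammas evaluated at the stage position; h = 0.200000; intermediate values shown to 6 dp
step 0: p = 0.5000, q = 0.0000, dp/dtau = -0.1250, dq/dtau = 0.5000
step 1:
  k1: at (p, q) = (0.500000, 0.000000), (dp/dtau, dq/dtau) = (-0.125000, 0.500000); Gamma_ppp = 0.947368, Gamma_ppq = 0.000000, Gamma_pqq = 0.000000, Gamma_qpp = 0.947368, Gamma_qpq = 0.000000, Gamma_qqq = 0.000000; k1 = (-0.125000, 0.500000, -0.014803, -0.014803)
  k2: at (p, q) = (0.487500, 0.050000), (dp/dtau, dq/dtau) = (-0.126480, 0.498520); Gamma_ppp = 0.945805, Gamma_ppq = 0.000000, Gamma_pqq = 0.000000, Gamma_qpp = 0.970056, Gamma_qpq = 0.000000, Gamma_qqq = 0.000000; k2 = (-0.126480, 0.498520, -0.015130, -0.015518)
  k3: at (p, q) = (0.487352, 0.049852), (dp/dtau, dq/dtau) = (-0.126513, 0.498448); Gamma_ppp = 0.945782, Gamma_ppq = 0.000000, Gamma_pqq = 0.000000, Gamma_qpp = 0.970328, Gamma_qpq = 0.000000, Gamma_qqq = 0.000000; k3 = (-0.126513, 0.498448, -0.015138, -0.015531)
  k4: at (p, q) = (0.474697, 0.099690), (dp/dtau, dq/dtau) = (-0.128028, 0.496894); Gamma_ppp = 0.943516, Gamma_ppq = 0.000000, Gamma_pqq = 0.000000, Gamma_qpp = 0.993808, Gamma_qpq = 0.000000, Gamma_qqq = 0.000000; k4 = (-0.128028, 0.496894, -0.015465, -0.016290)
  Y <- Y + (h/6)(k1 + 2k2 + 2k3 + k4): p = 0.4747, q = 0.0997, dp/dtau = -0.1280, dq/dtau = 0.4969
step 2:
  k1: at (p, q) = (0.474700, 0.099694), (dp/dtau, dq/dtau) = (-0.128027, 0.496894); Gamma_ppp = 0.943516, Gamma_ppq = 0.000000, Gamma_pqq = 0.000000, Gamma_qpp = 0.993804, Gamma_qpq = 0.000000, Gamma_qqq = 0.000000; k1 = (-0.128027, 0.496894, -0.015465, -0.016289)
  k2: at (p, q) = (0.461897, 0.149384), (dp/dtau, dq/dtau) = (-0.129573, 0.495265); Gamma_ppp = 0.940485, Gamma_ppq = 0.000000, Gamma_pqq = 0.000000, Gamma_qpp = 1.018068, Gamma_qpq = 0.000000, Gamma_qqq = 0.000000; k2 = (-0.129573, 0.495265, -0.015790, -0.017093)
  k3: at (p, q) = (0.461742, 0.149221), (dp/dtau, dq/dtau) = (-0.129606, 0.495184); Gamma_ppp = 0.940443, Gamma_ppq = 0.000000, Gamma_pqq = 0.000000, Gamma_qpp = 1.018364, Gamma_qpq = 0.000000, Gamma_qqq = 0.000000; k3 = (-0.129606, 0.495184, -0.015797, -0.017106)
  k4: at (p, q) = (0.448778, 0.198731), (dp/dtau, dq/dtau) = (-0.131186, 0.493472); Gamma_ppp = 0.936555, Gamma_ppq = 0.000000, Gamma_pqq = 0.000000, Gamma_qpp = 1.043450, Gamma_qpq = 0.000000, Gamma_qqq = 0.000000; k4 = (-0.131186, 0.493472, -0.016118, -0.017958)
  Y <- Y + (h/6)(k1 + 2k2 + 2k3 + k4): p = 0.4488, q = 0.1987, dp/dtau = -0.1312, dq/dtau = 0.4935
step 3:
  k1: at (p, q) = (0.448780, 0.198736), (dp/dtau, dq/dtau) = (-0.131185, 0.493472); Gamma_ppp = 0.936556, Gamma_ppq = 0.000000, Gamma_pqq = 0.000000, Gamma_qpp = 1.043446, Gamma_qpq = 0.000000, Gamma_qqq = 0.000000; k1 = (-0.131185, 0.493472, -0.016118, -0.017957)
  k2: at (p, q) = (0.435662, 0.248084), (dp/dtau, dq/dtau) = (-0.132797, 0.491676); Gamma_ppp = 0.931740, Gamma_ppq = 0.000000, Gamma_pqq = 0.000000, Gamma_qpp = 1.069338, Gamma_qpq = 0.000000, Gamma_qqq = 0.000000; k2 = (-0.132797, 0.491676, -0.016431, -0.018858)
  k3: at (p, q) = (0.435501, 0.247904), (dp/dtau, dq/dtau) = (-0.132829, 0.491586); Gamma_ppp = 0.931675, Gamma_ppq = 0.000000, Gamma_pqq = 0.000000, Gamma_qpp = 1.069659, Gamma_qpq = 0.000000, Gamma_qqq = 0.000000; k3 = (-0.132829, 0.491586, -0.016438, -0.018872)
  k4: at (p, q) = (0.422215, 0.297054), (dp/dtau, dq/dtau) = (-0.134473, 0.489698); Gamma_ppp = 0.925822, Gamma_ppq = 0.000000, Gamma_pqq = 0.000000, Gamma_qpp = 1.096388, Gamma_qpq = 0.000000, Gamma_qqq = 0.000000; k4 = (-0.134473, 0.489698, -0.016742, -0.019826)
  Y <- Y + (h/6)(k1 + 2k2 + 2k3 + k4): p = 0.4222, q = 0.2971, dp/dtau = -0.1345, dq/dtau = 0.4897
step 4:
  k1: at (p, q) = (0.422217, 0.297060), (dp/dtau, dq/dtau) = (-0.134472, 0.489697); Gamma_ppp = 0.925823, Gamma_ppq = 0.000000, Gamma_pqq = 0.000000, Gamma_qpp = 1.096383, Gamma_qpq = 0.000000, Gamma_qqq = 0.000000; k1 = (-0.134472, 0.489697, -0.016741, -0.019826)
  k2: at (p, q) = (0.408770, 0.346029), (dp/dtau, dq/dtau) = (-0.136146, 0.487715); Gamma_ppp = 0.918851, Gamma_ppq = 0.000000, Gamma_pqq = 0.000000, Gamma_qpp = 1.123923, Gamma_qpq = 0.000000, Gamma_qqq = 0.000000; k2 = (-0.136146, 0.487715, -0.017032, -0.020833)
  k3: at (p, q) = (0.408602, 0.345831), (dp/dtau, dq/dtau) = (-0.136175, 0.487614); Gamma_ppp = 0.918757, Gamma_ppq = 0.000000, Gamma_pqq = 0.000000, Gamma_qpp = 1.124269, Gamma_qpq = 0.000000, Gamma_qqq = 0.000000; k3 = (-0.136175, 0.487614, -0.017037, -0.020848)
  k4: at (p, q) = (0.394982, 0.394582), (dp/dtau, dq/dtau) = (-0.137879, 0.485528); Gamma_ppp = 0.910540, Gamma_ppq = 0.000000, Gamma_pqq = 0.000000, Gamma_qpp = 1.152636, Gamma_qpq = 0.000000, Gamma_qqq = 0.000000; k4 = (-0.137879, 0.485528, -0.017310, -0.021912)
  Y <- Y + (h/6)(k1 + 2k2 + 2k3 + k4): p = 0.3950, q = 0.3946, dp/dtau = -0.1379, dq/dtau = 0.4855


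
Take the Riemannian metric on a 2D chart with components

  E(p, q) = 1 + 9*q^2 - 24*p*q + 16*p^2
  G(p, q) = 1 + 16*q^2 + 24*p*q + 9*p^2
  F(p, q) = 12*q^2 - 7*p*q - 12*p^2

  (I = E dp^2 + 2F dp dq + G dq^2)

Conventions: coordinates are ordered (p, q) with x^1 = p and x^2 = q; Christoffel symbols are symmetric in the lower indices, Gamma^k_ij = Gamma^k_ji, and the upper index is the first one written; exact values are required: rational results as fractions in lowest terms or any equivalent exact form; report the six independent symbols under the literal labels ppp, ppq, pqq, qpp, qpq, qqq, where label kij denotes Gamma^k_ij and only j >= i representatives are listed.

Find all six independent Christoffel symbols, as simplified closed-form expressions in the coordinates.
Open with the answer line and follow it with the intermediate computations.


Answer: Gamma_ppp = (16*p - 12*q)/(25*p^2 + 25*q^2 + 1), Gamma_ppq = (-12*p + 9*q)/(25*p^2 + 25*q^2 + 1), Gamma_pqq = (-16*p + 12*q)/(25*p^2 + 25*q^2 + 1), Gamma_qpp = (-12*p - 16*q)/(25*p^2 + 25*q^2 + 1), Gamma_qpq = (9*p + 12*q)/(25*p^2 + 25*q^2 + 1), Gamma_qqq = (12*p + 16*q)/(25*p^2 + 25*q^2 + 1)

E = 1 + 9*q^2 - 24*p*q + 16*p^2; F = 12*q^2 - 7*p*q - 12*p^2; G = 1 + 16*q^2 + 24*p*q + 9*p^2
Gamma^k_ij = (1/2) g^{kl} (d_i g_jl + d_j g_il - d_l g_ij), with g^inv = (1/(EG-F^2)) [[G, -F], [-F, E]]
first partials: E_p = -24*q + 32*p, E_q = 18*q - 24*p, F_p = -7*q - 24*p, F_q = 24*q - 7*p, G_p = 24*q + 18*p, G_q = 32*q + 24*p
D = EG - F^2 = 1 + 25*q^2 + 25*p^2
expanded: Gamma^p_pp = (G E_p - 2F F_p + F E_q)/(2D), Gamma^p_pq = (G E_q - F G_p)/(2D), Gamma^p_qq = (2G F_q - G G_p - F G_q)/(2D), Gamma^q_pp = (2E F_p - E E_q - F E_p)/(2D), Gamma^q_pq = (E G_p - F E_q)/(2D), Gamma^q_qq = (E G_q - 2F F_q + F G_p)/(2D); substitute and cancel common factors


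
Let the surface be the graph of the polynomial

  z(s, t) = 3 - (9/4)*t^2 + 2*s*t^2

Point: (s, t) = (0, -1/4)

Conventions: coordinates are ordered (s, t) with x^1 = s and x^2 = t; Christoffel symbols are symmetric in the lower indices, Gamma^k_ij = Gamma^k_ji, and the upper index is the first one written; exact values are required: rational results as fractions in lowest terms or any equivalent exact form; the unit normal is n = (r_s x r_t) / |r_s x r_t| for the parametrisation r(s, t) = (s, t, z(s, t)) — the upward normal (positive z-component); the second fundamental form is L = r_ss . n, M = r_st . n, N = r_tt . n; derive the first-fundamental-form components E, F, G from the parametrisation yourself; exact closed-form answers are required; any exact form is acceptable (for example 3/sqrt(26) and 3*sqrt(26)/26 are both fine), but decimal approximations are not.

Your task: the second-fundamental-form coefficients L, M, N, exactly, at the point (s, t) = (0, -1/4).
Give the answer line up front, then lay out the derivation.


Answer: L = 0, M = -4*sqrt(146)/73, N = -18*sqrt(146)/73

z_s = 1/8, z_t = 9/8, z_ss = 0, z_st = -1, z_tt = -9/2
E = 65/64, F = 9/64, G = 145/64; answer radicand W^2 = 73/32
unnormalised second-form numerators: l = 0, m = -1, n = -9/2; L = l/sqrt(73/32), and similarly M = m/sqrt(W^2), N = n/sqrt(W^2)


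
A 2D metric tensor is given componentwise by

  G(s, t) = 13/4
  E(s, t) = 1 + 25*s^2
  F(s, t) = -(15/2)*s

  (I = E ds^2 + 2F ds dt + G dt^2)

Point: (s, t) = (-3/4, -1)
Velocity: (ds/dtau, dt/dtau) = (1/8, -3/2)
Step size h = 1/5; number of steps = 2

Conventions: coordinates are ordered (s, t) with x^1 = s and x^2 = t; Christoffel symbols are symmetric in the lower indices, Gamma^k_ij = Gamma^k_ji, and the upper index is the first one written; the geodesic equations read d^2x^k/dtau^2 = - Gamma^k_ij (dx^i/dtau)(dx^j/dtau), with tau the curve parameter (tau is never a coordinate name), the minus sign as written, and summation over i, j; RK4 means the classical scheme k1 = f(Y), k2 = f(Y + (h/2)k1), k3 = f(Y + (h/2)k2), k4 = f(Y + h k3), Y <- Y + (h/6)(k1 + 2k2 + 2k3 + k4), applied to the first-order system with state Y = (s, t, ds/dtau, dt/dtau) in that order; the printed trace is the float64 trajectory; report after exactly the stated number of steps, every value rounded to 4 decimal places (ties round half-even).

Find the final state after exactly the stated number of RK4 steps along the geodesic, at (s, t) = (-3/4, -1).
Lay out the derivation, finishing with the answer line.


f(Y) = (ds/dtau, dt/dtau, -Gamma^s_ij Y'^i Y'^j, -Gamma^t_ij Y'^i Y'^j) with the Gammas evaluated at the stage position; h = 0.200000; intermediate values shown to 6 dp
step 0: s = -0.7500, t = -1.0000, ds/dtau = 0.1250, dt/dtau = -1.5000
step 1:
  k1: at (s, t) = (-0.750000, -1.000000), (ds/dtau, dt/dtau) = (0.125000, -1.500000); Gamma_sss = -1.083032, Gamma_sst = 0.000000, Gamma_stt = 0.000000, Gamma_tss = -0.433213, Gamma_tst = 0.000000, Gamma_ttt = 0.000000; k1 = (0.125000, -1.500000, 0.016922, 0.006769)
  k2: at (s, t) = (-0.737500, -1.150000), (ds/dtau, dt/dtau) = (0.126692, -1.499323); Gamma_sss = -1.094366, Gamma_sst = 0.000000, Gamma_stt = 0.000000, Gamma_tss = -0.445166, Gamma_tst = 0.000000, Gamma_ttt = 0.000000; k2 = (0.126692, -1.499323, 0.017566, 0.007145)
  k3: at (s, t) = (-0.737331, -1.149932), (ds/dtau, dt/dtau) = (0.126757, -1.499285); Gamma_sss = -1.094520, Gamma_sst = 0.000000, Gamma_stt = 0.000000, Gamma_tss = -0.445331, Gamma_tst = 0.000000, Gamma_ttt = 0.000000; k3 = (0.126757, -1.499285, 0.017586, 0.007155)
  k4: at (s, t) = (-0.724649, -1.299857), (ds/dtau, dt/dtau) = (0.128517, -1.498569); Gamma_sss = -1.106138, Gamma_sst = 0.000000, Gamma_stt = 0.000000, Gamma_tss = -0.457934, Gamma_tst = 0.000000, Gamma_ttt = 0.000000; k4 = (0.128517, -1.498569, 0.018270, 0.007564)
  Y <- Y + (h/6)(k1 + 2k2 + 2k3 + k4): s = -0.7247, t = -1.2999, ds/dtau = 0.1285, dt/dtau = -1.4986
step 2:
  k1: at (s, t) = (-0.724653, -1.299860), (ds/dtau, dt/dtau) = (0.128517, -1.498569); Gamma_sss = -1.106135, Gamma_sst = 0.000000, Gamma_stt = 0.000000, Gamma_tss = -0.457930, Gamma_tst = 0.000000, Gamma_ttt = 0.000000; k1 = (0.128517, -1.498569, 0.018269, 0.007563)
  k2: at (s, t) = (-0.711801, -1.449716), (ds/dtau, dt/dtau) = (0.130343, -1.497813); Gamma_sss = -1.118022, Gamma_sst = 0.000000, Gamma_stt = 0.000000, Gamma_tss = -0.471208, Gamma_tst = 0.000000, Gamma_ttt = 0.000000; k2 = (0.130343, -1.497813, 0.018995, 0.008006)
  k3: at (s, t) = (-0.711618, -1.449641), (ds/dtau, dt/dtau) = (0.130416, -1.497768); Gamma_sss = -1.118192, Gamma_sst = 0.000000, Gamma_stt = 0.000000, Gamma_tss = -0.471401, Gamma_tst = 0.000000, Gamma_ttt = 0.000000; k3 = (0.130416, -1.497768, 0.019019, 0.008018)
  k4: at (s, t) = (-0.698570, -1.599413), (ds/dtau, dt/dtau) = (0.132320, -1.496965); Gamma_sss = -1.130372, Gamma_sst = 0.000000, Gamma_stt = 0.000000, Gamma_tss = -0.485437, Gamma_tst = 0.000000, Gamma_ttt = 0.000000; k4 = (0.132320, -1.496965, 0.019791, 0.008499)
  Y <- Y + (h/6)(k1 + 2k2 + 2k3 + k4): s = -0.6986, t = -1.5994, ds/dtau = 0.1323, dt/dtau = -1.4970

Answer: s = -0.6986, t = -1.5994, ds/dtau = 0.1323, dt/dtau = -1.4970


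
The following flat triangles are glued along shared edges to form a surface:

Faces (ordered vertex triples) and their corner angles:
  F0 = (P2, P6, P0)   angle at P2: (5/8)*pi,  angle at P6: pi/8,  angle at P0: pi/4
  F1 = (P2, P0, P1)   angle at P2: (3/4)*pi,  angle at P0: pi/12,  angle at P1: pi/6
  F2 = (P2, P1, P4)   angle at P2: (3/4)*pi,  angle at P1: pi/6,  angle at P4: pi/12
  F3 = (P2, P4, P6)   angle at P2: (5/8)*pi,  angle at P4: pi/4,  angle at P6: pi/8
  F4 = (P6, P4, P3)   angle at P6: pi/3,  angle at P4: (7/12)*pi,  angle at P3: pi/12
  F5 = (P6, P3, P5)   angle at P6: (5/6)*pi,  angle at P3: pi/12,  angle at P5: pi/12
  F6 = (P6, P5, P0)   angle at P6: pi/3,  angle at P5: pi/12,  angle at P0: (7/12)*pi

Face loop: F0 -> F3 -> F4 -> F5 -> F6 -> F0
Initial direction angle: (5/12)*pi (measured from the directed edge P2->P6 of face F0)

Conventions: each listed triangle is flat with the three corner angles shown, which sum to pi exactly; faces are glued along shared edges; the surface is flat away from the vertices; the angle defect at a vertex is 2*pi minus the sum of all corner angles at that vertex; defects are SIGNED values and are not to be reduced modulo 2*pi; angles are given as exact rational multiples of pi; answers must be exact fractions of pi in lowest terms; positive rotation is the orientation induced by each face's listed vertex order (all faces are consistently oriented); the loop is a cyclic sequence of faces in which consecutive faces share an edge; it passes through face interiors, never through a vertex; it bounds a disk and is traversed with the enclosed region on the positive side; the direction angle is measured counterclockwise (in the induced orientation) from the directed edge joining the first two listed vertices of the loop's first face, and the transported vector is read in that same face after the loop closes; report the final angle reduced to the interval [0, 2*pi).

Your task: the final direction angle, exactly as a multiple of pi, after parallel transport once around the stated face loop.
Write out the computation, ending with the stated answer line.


enclosed vertex P6: corner angles sum to (7/4)*pi, defect = 2*pi - (7/4)*pi = pi/4
final direction = starting direction + enclosed defect total, reduced mod 2*pi (induced orientation)
final angle = (5/12)*pi + pi/4 = (2/3)*pi (mod 2*pi)

Answer: final direction angle = (2/3)*pi


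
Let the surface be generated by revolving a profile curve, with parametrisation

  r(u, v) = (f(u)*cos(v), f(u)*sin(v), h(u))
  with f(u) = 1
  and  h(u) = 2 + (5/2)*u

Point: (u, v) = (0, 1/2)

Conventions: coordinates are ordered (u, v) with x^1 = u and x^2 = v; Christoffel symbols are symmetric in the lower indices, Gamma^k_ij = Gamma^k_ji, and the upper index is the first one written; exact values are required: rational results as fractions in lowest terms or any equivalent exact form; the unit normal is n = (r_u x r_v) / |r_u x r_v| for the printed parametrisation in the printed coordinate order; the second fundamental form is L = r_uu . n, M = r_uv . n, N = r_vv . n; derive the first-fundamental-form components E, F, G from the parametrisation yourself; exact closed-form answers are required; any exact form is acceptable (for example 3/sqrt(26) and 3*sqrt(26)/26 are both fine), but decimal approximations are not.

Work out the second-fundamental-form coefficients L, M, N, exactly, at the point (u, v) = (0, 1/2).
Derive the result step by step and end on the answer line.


f = 1, f' = 0, f'' = 0, h' = 5/2, h'' = 0
E = 25/4, F = 0, G = 1; answer radicand W^2 = 25/4
unnormalised second-form numerators: l = 0, m = 0, n = 5/2; L = l/sqrt(25/4), and similarly M = m/sqrt(W^2), N = n/sqrt(W^2)

Answer: L = 0, M = 0, N = 1


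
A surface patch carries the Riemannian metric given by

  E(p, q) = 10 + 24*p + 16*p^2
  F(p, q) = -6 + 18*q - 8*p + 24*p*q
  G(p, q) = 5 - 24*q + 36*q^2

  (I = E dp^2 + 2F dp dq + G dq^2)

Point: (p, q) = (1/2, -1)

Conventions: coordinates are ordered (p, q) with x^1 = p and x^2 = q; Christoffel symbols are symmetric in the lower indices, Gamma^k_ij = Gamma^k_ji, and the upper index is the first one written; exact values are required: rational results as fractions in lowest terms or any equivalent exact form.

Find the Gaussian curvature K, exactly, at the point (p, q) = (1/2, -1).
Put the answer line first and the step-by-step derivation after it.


Answer: K = 2/675

E = 26, F = -40, G = 65, EG - F^2 = 90 at the point
E_p = 40, E_q = 0, F_p = -32, F_q = 30, G_p = 0, G_q = -96
E_qq = 0, F_pq = 24, G_pp = 0
Brioschi: K = (det M1 - det M2) / (EG - F^2)^2 with the standard first/second-derivative matrices M1, M2.
M1 = [[-E_qq/2 + F_pq - G_pp/2, E_p/2, F_p - E_q/2], [F_q - G_p/2, E, F], [G_q/2, F, G]] = [[24, 20, -32], [30, 26, -40], [-48, -40, 65]]; det M1 = 24
M2 = [[0, E_q/2, G_p/2], [E_q/2, E, F], [G_p/2, F, G]] = [[0, 0, 0], [0, 26, -40], [0, -40, 65]]; det M2 = 0
det M1 - det M2 = 24; K = 24 / (90)^2 = 2/675


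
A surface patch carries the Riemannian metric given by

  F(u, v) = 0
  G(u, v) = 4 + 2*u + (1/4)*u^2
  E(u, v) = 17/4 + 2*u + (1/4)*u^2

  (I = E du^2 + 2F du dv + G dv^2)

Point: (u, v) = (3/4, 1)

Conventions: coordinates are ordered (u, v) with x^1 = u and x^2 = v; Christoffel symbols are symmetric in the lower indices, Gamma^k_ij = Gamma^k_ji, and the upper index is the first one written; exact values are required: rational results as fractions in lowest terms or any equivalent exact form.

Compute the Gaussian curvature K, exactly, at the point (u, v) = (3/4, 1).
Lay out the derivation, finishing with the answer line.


E = 377/64, F = 0, G = 361/64, EG - F^2 = 136097/4096 at the point
E_u = 19/8, E_v = 0, F_u = 0, F_v = 0, G_u = 19/8, G_v = 0
E_vv = 0, F_uv = 0, G_uu = 1/2
By Brioschi, K is (det M1 - det M2) divided by (EG - F^2) squared.
M1 = [[-E_vv/2 + F_uv - G_uu/2, E_u/2, F_u - E_v/2], [F_v - G_u/2, E, F], [G_v/2, F, G]] = [[-1/4, 19/16, 0], [-19/16, 377/64, 0], [0, 0, 361/64]]; det M1 = -361/1024
M2 = [[0, E_v/2, G_u/2], [E_v/2, E, F], [G_u/2, F, G]] = [[0, 0, 19/16], [0, 377/64, 0], [19/16, 0, 361/64]]; det M2 = -136097/16384
det M1 - det M2 = 130321/16384; K = 130321/16384 / (136097/4096)^2 = 1024/142129

Answer: K = 1024/142129


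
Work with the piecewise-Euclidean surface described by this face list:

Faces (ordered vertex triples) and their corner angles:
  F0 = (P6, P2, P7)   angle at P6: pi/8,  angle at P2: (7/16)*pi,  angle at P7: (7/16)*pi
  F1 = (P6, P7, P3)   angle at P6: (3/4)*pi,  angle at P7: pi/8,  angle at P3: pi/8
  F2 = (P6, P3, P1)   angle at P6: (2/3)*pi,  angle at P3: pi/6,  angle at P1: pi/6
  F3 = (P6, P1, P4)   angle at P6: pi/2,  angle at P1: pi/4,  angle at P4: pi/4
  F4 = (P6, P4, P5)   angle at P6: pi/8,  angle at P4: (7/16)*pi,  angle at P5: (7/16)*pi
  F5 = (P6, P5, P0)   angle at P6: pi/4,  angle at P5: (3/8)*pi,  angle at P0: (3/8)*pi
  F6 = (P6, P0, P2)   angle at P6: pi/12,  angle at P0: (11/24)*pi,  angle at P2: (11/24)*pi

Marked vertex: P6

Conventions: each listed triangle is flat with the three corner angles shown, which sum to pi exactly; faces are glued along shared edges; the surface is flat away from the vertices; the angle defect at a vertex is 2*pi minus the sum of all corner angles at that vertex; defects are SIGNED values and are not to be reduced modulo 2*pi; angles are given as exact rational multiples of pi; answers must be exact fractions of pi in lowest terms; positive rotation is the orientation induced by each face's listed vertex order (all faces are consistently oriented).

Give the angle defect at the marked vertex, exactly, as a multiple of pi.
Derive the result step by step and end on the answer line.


Sum of corner angles at P6: (5/2)*pi
defect = 2*pi - (5/2)*pi

Answer: defect(P6) = -pi/2


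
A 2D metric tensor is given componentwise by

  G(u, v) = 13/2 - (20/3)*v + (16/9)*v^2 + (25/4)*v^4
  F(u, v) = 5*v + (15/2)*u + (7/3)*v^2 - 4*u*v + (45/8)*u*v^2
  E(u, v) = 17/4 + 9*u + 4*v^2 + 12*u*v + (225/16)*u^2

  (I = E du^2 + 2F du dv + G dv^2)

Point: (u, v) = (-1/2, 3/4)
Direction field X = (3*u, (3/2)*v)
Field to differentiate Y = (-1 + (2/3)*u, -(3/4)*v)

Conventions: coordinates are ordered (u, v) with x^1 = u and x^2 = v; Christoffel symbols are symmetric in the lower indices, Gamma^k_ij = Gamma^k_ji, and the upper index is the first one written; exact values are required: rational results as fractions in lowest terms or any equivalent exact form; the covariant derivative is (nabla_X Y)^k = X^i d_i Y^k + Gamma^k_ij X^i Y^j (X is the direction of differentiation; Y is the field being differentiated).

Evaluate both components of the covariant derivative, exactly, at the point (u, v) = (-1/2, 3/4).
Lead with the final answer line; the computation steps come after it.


Answer: (nabla_X Y)^u = -73073/11360, (nabla_X Y)^v = 57411/15904

E = 65/64, F = 315/256, G = 4585/1024 at the point
E_u = 63/16, E_v = 0, F_u = 981/128, F_v = 201/32, G_u = 0, G_v = 419/64
EG - F^2 = 12425/4096;  g^inv = (4096/12425) * [[4585/1024, -315/256], [-315/256, 65/64]]
first-kind symbols [ij,l] = (1/2)(d_i g_jl + d_j g_il - d_l g_ij): [uu,u] = E_u/2 = 63/32, [uu,v] = F_u - E_v/2 = 981/128, [uv,u] = E_v/2 = 0, [uv,v] = G_u/2 = 0, [vv,u] = F_v - G_u/2 = 201/32, [vv,v] = G_v/2 = 419/128
Gamma^u_ij = (G*[ij,u] - F*[ij,v])/(EG - F^2), Gamma^v_ij = (E*[ij,v] - F*[ij,u])/(EG - F^2)
Gamma_uuu = -72/355, Gamma_uuv = 0, Gamma_uvv = 564/71, Gamma_vuu = 4392/2485, Gamma_vuv = 0, Gamma_vvv = -3608/2485
X = (-3/2, 9/8), Y = (-4/3, -9/16) at the point


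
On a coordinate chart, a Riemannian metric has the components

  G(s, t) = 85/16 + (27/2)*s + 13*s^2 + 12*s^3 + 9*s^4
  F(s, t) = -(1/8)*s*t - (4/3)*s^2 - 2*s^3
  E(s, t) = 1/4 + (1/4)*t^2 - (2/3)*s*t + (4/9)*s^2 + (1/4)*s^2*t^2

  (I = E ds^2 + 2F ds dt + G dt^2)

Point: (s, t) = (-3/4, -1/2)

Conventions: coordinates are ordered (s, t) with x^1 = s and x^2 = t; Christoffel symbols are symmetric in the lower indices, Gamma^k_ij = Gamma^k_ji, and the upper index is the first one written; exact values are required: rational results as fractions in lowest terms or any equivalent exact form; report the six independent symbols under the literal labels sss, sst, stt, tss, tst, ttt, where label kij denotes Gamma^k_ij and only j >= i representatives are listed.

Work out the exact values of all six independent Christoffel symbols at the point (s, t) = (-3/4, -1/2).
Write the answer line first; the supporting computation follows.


Answer: Gamma_sss = 628/19059, Gamma_sst = 2462/6353, Gamma_stt = 10512/6353, Gamma_tss = -30494/6353, Gamma_tst = -10848/6353, Gamma_ttt = -1728/6353

E = 89/256, F = 3/64, G = 73/256 at the point
E_s = -41/96, E_t = 7/64, F_s = -21/16, F_t = 3/32, G_s = -15/16, G_t = 0
EG - F^2 = 6353/65536;  g^inv = (65536/6353) * [[73/256, -3/64], [-3/64, 89/256]]
first-kind symbols [ij,l] = (1/2)(d_i g_jl + d_j g_il - d_l g_ij): [ss,s] = E_s/2 = -41/192, [ss,t] = F_s - E_t/2 = -175/128, [st,s] = E_t/2 = 7/128, [st,t] = G_s/2 = -15/32, [tt,s] = F_t - G_s/2 = 9/16, [tt,t] = G_t/2 = 0
Gamma^s_ij = (G*[ij,s] - F*[ij,t])/(EG - F^2), Gamma^t_ij = (E*[ij,t] - F*[ij,s])/(EG - F^2)


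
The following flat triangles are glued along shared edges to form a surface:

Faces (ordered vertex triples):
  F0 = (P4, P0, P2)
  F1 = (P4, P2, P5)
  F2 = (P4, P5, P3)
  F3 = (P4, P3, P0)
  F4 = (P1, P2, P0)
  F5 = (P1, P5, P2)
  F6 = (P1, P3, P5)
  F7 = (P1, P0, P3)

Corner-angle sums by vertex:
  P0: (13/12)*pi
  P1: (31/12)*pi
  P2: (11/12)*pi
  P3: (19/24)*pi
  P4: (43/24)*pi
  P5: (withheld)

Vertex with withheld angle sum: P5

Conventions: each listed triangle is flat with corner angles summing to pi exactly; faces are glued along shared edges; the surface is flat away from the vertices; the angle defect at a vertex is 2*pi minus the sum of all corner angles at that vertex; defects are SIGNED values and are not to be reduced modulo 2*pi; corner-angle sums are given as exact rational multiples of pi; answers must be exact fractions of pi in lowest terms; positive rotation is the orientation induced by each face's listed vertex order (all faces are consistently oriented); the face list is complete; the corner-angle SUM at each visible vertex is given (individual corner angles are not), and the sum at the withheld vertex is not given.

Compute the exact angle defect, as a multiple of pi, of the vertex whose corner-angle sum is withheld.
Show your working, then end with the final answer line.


V = 6, E = 12, F = 8; chi = V - E + F = 2
Gauss-Bonnet: total defect = 2*pi*chi = 4*pi; visible defects sum to (17/6)*pi

Answer: defect(P5) = (7/6)*pi


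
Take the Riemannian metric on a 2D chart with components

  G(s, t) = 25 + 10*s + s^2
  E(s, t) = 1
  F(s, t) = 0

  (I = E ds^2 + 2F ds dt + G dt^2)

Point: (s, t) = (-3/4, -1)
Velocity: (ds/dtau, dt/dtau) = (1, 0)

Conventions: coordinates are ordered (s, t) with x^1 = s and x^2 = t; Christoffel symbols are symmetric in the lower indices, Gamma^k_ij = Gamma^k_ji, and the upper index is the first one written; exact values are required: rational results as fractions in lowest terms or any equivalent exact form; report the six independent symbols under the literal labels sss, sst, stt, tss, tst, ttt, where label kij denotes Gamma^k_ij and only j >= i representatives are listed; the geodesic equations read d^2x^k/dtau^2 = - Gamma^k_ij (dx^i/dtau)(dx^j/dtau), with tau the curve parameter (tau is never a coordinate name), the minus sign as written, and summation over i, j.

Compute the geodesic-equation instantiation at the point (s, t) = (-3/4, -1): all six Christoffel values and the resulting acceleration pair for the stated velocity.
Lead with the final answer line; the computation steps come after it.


Answer: Gamma_sss = 0, Gamma_sst = 0, Gamma_stt = -17/4, Gamma_tss = 0, Gamma_tst = 4/17, Gamma_ttt = 0; accelerations (d^2s/dtau^2, d^2t/dtau^2) = (0, 0)

E = 1, F = 0, G = 289/16 at the point
E_s = 0, E_t = 0, F_s = 0, F_t = 0, G_s = 17/2, G_t = 0
EG - F^2 = 289/16;  g^inv = (16/289) * [[289/16, 0], [0, 1]]
first-kind symbols [ij,l] = (1/2)(d_i g_jl + d_j g_il - d_l g_ij): [ss,s] = E_s/2 = 0, [ss,t] = F_s - E_t/2 = 0, [st,s] = E_t/2 = 0, [st,t] = G_s/2 = 17/4, [tt,s] = F_t - G_s/2 = -17/4, [tt,t] = G_t/2 = 0
Gamma^s_ij = (G*[ij,s] - F*[ij,t])/(EG - F^2), Gamma^t_ij = (E*[ij,t] - F*[ij,s])/(EG - F^2)
Gamma_sss = 0, Gamma_sst = 0, Gamma_stt = -17/4, Gamma_tss = 0, Gamma_tst = 4/17, Gamma_ttt = 0
d^2s/dtau^2 = -(Gamma_sss*(1)^2 + 2*Gamma_sst*(1)*(0) + Gamma_stt*(0)^2) = 0
d^2t/dtau^2 = -(Gamma_tss*(1)^2 + 2*Gamma_tst*(1)*(0) + Gamma_ttt*(0)^2) = 0


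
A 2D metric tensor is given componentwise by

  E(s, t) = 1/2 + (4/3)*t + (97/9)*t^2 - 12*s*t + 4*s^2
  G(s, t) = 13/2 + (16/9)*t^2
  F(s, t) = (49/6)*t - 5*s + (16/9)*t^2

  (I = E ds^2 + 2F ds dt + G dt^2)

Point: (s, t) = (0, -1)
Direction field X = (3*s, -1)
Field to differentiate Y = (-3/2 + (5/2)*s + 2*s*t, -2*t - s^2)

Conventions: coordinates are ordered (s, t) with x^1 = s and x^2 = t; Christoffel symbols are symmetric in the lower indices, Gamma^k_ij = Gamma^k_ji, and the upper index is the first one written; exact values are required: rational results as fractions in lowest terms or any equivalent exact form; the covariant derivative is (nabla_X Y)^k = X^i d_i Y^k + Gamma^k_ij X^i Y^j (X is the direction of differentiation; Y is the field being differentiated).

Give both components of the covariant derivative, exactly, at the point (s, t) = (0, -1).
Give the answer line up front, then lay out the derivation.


Answer: (nabla_X Y)^s = -58051/13446, (nabla_X Y)^t = -12137/13446

E = 179/18, F = -115/18, G = 149/18 at the point
E_s = 12, E_t = -182/9, F_s = -5, F_t = 83/18, G_s = 0, G_t = -32/9
EG - F^2 = 83/2;  g^inv = (2/83) * [[149/18, 115/18], [115/18, 179/18]]
first-kind symbols [ij,l] = (1/2)(d_i g_jl + d_j g_il - d_l g_ij): [ss,s] = E_s/2 = 6, [ss,t] = F_s - E_t/2 = 46/9, [st,s] = E_t/2 = -91/9, [st,t] = G_s/2 = 0, [tt,s] = F_t - G_s/2 = 83/18, [tt,t] = G_t/2 = -16/9
Gamma^s_ij = (G*[ij,s] - F*[ij,t])/(EG - F^2), Gamma^t_ij = (E*[ij,t] - F*[ij,s])/(EG - F^2)
Gamma_sss = 13336/6723, Gamma_sst = -13559/6723, Gamma_stt = 8687/13446, Gamma_tss = 14444/6723, Gamma_tst = -10465/6723, Gamma_ttt = 3817/13446
X = (0, -1), Y = (-3/2, 2) at the point
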